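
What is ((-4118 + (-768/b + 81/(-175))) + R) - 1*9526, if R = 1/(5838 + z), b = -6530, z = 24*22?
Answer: -9925915168123/727474650 ≈ -13644.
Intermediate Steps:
z = 528
R = 1/6366 (R = 1/(5838 + 528) = 1/6366 ≈ 0.00015708)
((-4118 + (-768/b + 81/(-175))) + R) - 1*9526 = ((-4118 + (-768/(-6530) + 81/(-175))) + 1/6366) - 1*9526 = ((-4118 + (-768*(-1/6530) + 81*(-1/175))) + 1/6366) - 9526 = ((-4118 + (384/3265 - 81/175)) + 1/6366) - 9526 = ((-4118 - 39453/114275) + 1/6366) - 9526 = (-470623903/114275 + 1/6366) - 9526 = -2995991652223/727474650 - 9526 = -9925915168123/727474650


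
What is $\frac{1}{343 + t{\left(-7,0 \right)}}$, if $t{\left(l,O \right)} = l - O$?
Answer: $\frac{1}{336} \approx 0.0029762$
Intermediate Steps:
$\frac{1}{343 + t{\left(-7,0 \right)}} = \frac{1}{343 - 7} = \frac{1}{336}$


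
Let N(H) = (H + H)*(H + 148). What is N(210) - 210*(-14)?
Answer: 153300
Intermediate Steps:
N(H) = 2*H*(148 + H) (N(H) = (2*H)*(148 + H) = 2*H*(148 + H))
N(210) - 210*(-14) = 2*210*(148 + 210) - 210*(-14) = 2*210*358 + 2940 = 150360 + 2940 = 153300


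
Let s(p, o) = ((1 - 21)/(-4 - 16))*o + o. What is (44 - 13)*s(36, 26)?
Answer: 1612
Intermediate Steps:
s(p, o) = 2*o (s(p, o) = (-20/(-20))*o + o = (-20*(-1/20))*o + o = 1*o + o = o + o = 2*o)
(44 - 13)*s(36, 26) = (44 - 13)*(2*26) = 31*52 = 1612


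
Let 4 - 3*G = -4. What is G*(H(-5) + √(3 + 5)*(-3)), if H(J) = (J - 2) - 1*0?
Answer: -56/3 - 16*√2 ≈ -41.294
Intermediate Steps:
G = 8/3 (G = 4/3 - ⅓*(-4) = 4/3 + 4/3 = 8/3 ≈ 2.6667)
H(J) = -2 + J (H(J) = (-2 + J) + 0 = -2 + J)
G*(H(-5) + √(3 + 5)*(-3)) = 8*((-2 - 5) + √(3 + 5)*(-3))/3 = 8*(-7 + √8*(-3))/3 = 8*(-7 + (2*√2)*(-3))/3 = 8*(-7 - 6*√2)/3 = -56/3 - 16*√2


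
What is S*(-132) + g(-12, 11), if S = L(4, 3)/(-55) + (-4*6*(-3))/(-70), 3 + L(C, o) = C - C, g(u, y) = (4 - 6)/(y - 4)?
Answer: 898/7 ≈ 128.29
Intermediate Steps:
g(u, y) = -2/(-4 + y)
L(C, o) = -3 (L(C, o) = -3 + (C - C) = -3 + 0 = -3)
S = -75/77 (S = -3/(-55) + (-4*6*(-3))/(-70) = -3*(-1/55) - 24*(-3)*(-1/70) = 3/55 + 72*(-1/70) = 3/55 - 36/35 = -75/77 ≈ -0.97403)
S*(-132) + g(-12, 11) = -75/77*(-132) - 2/(-4 + 11) = 900/7 - 2/7 = 898/7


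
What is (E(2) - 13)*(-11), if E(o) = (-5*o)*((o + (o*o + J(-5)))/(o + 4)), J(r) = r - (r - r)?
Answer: 484/3 ≈ 161.33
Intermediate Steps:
J(r) = r (J(r) = r - 1*0 = r + 0 = r)
E(o) = -5*o*(-5 + o + o²)/(4 + o) (E(o) = (-5*o)*((o + (o*o - 5))/(o + 4)) = (-5*o)*((o + (o² - 5))/(4 + o)) = (-5*o)*((o + (-5 + o²))/(4 + o)) = (-5*o)*((-5 + o + o²)/(4 + o)) = -5*o*(-5 + o + o²)/(4 + o))
(E(2) - 13)*(-11) = (5*2*(5 - 1*2 - 1*2²)/(4 + 2) - 13)*(-11) = (5*2*(5 - 2 - 1*4)/6 - 13)*(-11) = (5*2*(⅙)*(5 - 2 - 4) - 13)*(-11) = (5*2*(⅙)*(-1) - 13)*(-11) = (-5/3 - 13)*(-11) = -44/3*(-11) = 484/3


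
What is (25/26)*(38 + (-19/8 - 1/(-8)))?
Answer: 275/8 ≈ 34.375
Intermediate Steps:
(25/26)*(38 + (-19/8 - 1/(-8))) = (25*(1/26))*(38 + (-19*⅛ - 1*(-⅛))) = 25*(38 + (-19/8 + ⅛))/26 = 25*(38 - 9/4)/26 = (25/26)*(143/4) = 275/8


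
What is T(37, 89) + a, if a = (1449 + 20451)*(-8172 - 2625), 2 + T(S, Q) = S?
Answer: -236454265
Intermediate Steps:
T(S, Q) = -2 + S
a = -236454300 (a = 21900*(-10797) = -236454300)
T(37, 89) + a = (-2 + 37) - 236454300 = 35 - 236454300 = -236454265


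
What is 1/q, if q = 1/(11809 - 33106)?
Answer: -21297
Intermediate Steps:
q = -1/21297 (q = 1/(-21297) = -1/21297 ≈ -4.6955e-5)
1/q = 1/(-1/21297) = -21297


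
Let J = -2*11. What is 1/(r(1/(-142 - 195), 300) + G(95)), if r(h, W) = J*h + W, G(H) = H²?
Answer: 337/3142547 ≈ 0.00010724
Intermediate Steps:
J = -22
r(h, W) = W - 22*h (r(h, W) = -22*h + W = W - 22*h)
1/(r(1/(-142 - 195), 300) + G(95)) = 1/((300 - 22/(-142 - 195)) + 95²) = 1/((300 - 22/(-337)) + 9025) = 1/((300 - 22*(-1/337)) + 9025) = 1/((300 + 22/337) + 9025) = 1/(101122/337 + 9025) = 1/(3142547/337) = 337/3142547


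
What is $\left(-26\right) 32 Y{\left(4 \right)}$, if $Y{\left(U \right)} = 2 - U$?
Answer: $1664$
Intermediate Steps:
$\left(-26\right) 32 Y{\left(4 \right)} = \left(-26\right) 32 \left(2 - 4\right) = - 832 \left(2 - 4\right) = \left(-832\right) \left(-2\right) = 1664$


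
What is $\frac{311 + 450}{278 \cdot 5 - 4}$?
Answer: $\frac{761}{1386} \approx 0.54906$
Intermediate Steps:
$\frac{311 + 450}{278 \cdot 5 - 4} = \frac{761}{1390 - 4} = \frac{761}{1386}$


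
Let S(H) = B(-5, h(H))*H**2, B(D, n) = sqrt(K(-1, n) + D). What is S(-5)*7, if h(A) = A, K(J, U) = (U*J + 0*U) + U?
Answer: 175*I*sqrt(5) ≈ 391.31*I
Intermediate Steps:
K(J, U) = U + J*U (K(J, U) = (J*U + 0) + U = J*U + U = U + J*U)
B(D, n) = sqrt(D) (B(D, n) = sqrt(n*(1 - 1) + D) = sqrt(n*0 + D) = sqrt(0 + D) = sqrt(D))
S(H) = I*sqrt(5)*H**2 (S(H) = sqrt(-5)*H**2 = (I*sqrt(5))*H**2 = I*sqrt(5)*H**2)
S(-5)*7 = (I*sqrt(5)*(-5)**2)*7 = (I*sqrt(5)*25)*7 = (25*I*sqrt(5))*7 = 175*I*sqrt(5)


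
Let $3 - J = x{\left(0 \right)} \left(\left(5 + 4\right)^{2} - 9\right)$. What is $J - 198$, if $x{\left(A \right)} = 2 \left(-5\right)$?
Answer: $525$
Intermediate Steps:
$x{\left(A \right)} = -10$
$J = 723$ ($J = 3 - - 10 \left(\left(5 + 4\right)^{2} - 9\right) = 3 - - 10 \left(9^{2} - 9\right) = 3 - - 10 \left(81 - 9\right) = 3 - \left(-10\right) 72 = 3 - -720 = 3 + 720 = 723$)
$J - 198 = 723 - 198 = 525$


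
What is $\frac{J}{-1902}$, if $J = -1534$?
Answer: $\frac{767}{951} \approx 0.80652$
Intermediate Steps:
$\frac{J}{-1902} = - \frac{1534}{-1902} = \left(-1534\right) \left(- \frac{1}{1902}\right) = \frac{767}{951}$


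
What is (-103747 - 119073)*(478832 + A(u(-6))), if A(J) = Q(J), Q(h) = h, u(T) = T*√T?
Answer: -106693346240 + 1336920*I*√6 ≈ -1.0669e+11 + 3.2748e+6*I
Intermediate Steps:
u(T) = T^(3/2)
A(J) = J
(-103747 - 119073)*(478832 + A(u(-6))) = (-103747 - 119073)*(478832 + (-6)^(3/2)) = -222820*(478832 - 6*I*√6) = -106693346240 + 1336920*I*√6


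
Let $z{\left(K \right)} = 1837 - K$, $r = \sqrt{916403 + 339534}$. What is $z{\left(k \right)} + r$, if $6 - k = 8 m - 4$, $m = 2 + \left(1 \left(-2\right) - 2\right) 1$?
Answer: $1811 + \sqrt{1255937} \approx 2931.7$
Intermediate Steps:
$m = -2$ ($m = 2 + \left(-2 - 2\right) 1 = 2 - 4 = -2$)
$r = \sqrt{1255937} \approx 1120.7$
$k = 26$ ($k = 6 - \left(8 \left(-2\right) - 4\right) = 6 - \left(-16 - 4\right) = 6 - -20 = 6 + 20 = 26$)
$z{\left(k \right)} + r = \left(1837 - 26\right) + \sqrt{1255937} = 1811 + \sqrt{1255937}$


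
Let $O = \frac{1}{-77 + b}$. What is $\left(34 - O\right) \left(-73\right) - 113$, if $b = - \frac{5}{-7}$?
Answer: $- \frac{1386241}{534} \approx -2596.0$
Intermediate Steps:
$b = \frac{5}{7}$ ($b = \left(-5\right) \left(- \frac{1}{7}\right) = \frac{5}{7} \approx 0.71429$)
$O = - \frac{7}{534}$ ($O = \frac{1}{-77 + \frac{5}{7}} = \frac{1}{- \frac{534}{7}} = - \frac{7}{534} \approx -0.013109$)
$\left(34 - O\right) \left(-73\right) - 113 = \left(34 - - \frac{7}{534}\right) \left(-73\right) - 113 = \left(34 + \frac{7}{534}\right) \left(-73\right) - 113 = \frac{18163}{534} \left(-73\right) - 113 = - \frac{1325899}{534} - 113 = - \frac{1386241}{534}$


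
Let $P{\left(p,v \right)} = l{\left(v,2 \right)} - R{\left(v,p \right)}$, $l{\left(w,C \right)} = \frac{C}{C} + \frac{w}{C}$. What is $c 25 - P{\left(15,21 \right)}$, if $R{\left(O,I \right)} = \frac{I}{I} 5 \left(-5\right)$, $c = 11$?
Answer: $\frac{477}{2} \approx 238.5$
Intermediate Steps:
$l{\left(w,C \right)} = 1 + \frac{w}{C}$
$R{\left(O,I \right)} = -25$ ($R{\left(O,I \right)} = 1 \cdot 5 \left(-5\right) = 5 \left(-5\right) = -25$)
$P{\left(p,v \right)} = 26 + \frac{v}{2}$ ($P{\left(p,v \right)} = \frac{2 + v}{2} - -25 = \frac{2 + v}{2} + 25 = \left(1 + \frac{v}{2}\right) + 25 = 26 + \frac{v}{2}$)
$c 25 - P{\left(15,21 \right)} = 11 \cdot 25 - \left(26 + \frac{1}{2} \cdot 21\right) = 275 - \left(26 + \frac{21}{2}\right) = 275 - \frac{73}{2} = \frac{477}{2}$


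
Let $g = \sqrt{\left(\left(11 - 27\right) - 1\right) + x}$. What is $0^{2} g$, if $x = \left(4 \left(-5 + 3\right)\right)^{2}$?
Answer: $0$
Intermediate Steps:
$x = 64$ ($x = \left(4 \left(-2\right)\right)^{2} = \left(-8\right)^{2} = 64$)
$g = \sqrt{47}$ ($g = \sqrt{\left(\left(11 - 27\right) - 1\right) + 64} = \sqrt{\left(-16 - 1\right) + 64} = \sqrt{-17 + 64} = \sqrt{47} \approx 6.8557$)
$0^{2} g = 0^{2} \sqrt{47} = 0 \sqrt{47} = 0$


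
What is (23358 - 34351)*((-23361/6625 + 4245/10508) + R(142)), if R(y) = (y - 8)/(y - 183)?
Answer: 200512339600519/2854235500 ≈ 70251.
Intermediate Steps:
R(y) = (-8 + y)/(-183 + y)
(23358 - 34351)*((-23361/6625 + 4245/10508) + R(142)) = (23358 - 34351)*((-23361/6625 + 4245/10508) + (-8 + 142)/(-183 + 142)) = -10993*((-23361*1/6625 + 4245*(1/10508)) + 134/(-41)) = -10993*((-23361/6625 + 4245/10508) - 1/41*134) = -10993*(-217354263/69615500 - 134/41) = -10993*(-18240001783/2854235500) = 200512339600519/2854235500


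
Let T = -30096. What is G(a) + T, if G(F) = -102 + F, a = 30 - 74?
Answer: -30242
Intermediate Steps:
a = -44
G(a) + T = (-102 - 44) - 30096 = -146 - 30096 = -30242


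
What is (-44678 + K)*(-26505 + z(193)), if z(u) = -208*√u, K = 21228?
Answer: 621542250 + 4877600*√193 ≈ 6.8930e+8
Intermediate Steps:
(-44678 + K)*(-26505 + z(193)) = (-44678 + 21228)*(-26505 - 208*√193) = -23450*(-26505 - 208*√193) = 621542250 + 4877600*√193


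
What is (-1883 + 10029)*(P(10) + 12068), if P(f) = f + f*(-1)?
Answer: 98305928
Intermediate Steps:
P(f) = 0 (P(f) = f - f = 0)
(-1883 + 10029)*(P(10) + 12068) = (-1883 + 10029)*(0 + 12068) = 8146*12068 = 98305928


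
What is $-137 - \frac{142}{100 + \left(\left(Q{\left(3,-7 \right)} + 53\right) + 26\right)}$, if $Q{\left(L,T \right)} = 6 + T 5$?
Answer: $- \frac{10346}{75} \approx -137.95$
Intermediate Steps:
$Q{\left(L,T \right)} = 6 + 5 T$
$-137 - \frac{142}{100 + \left(\left(Q{\left(3,-7 \right)} + 53\right) + 26\right)} = -137 - \frac{142}{100 + \left(\left(\left(6 + 5 \left(-7\right)\right) + 53\right) + 26\right)} = -137 - \frac{142}{100 + \left(\left(\left(6 - 35\right) + 53\right) + 26\right)} = -137 - \frac{142}{100 + \left(\left(-29 + 53\right) + 26\right)} = -137 - \frac{142}{100 + \left(24 + 26\right)} = -137 - \frac{142}{100 + 50} = -137 - \frac{142}{150} = -137 - \frac{71}{75} = - \frac{10346}{75}$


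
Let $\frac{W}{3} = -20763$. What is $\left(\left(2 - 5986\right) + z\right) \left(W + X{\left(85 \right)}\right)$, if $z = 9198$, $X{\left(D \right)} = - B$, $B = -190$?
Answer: $-199586186$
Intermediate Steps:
$W = -62289$ ($W = 3 \left(-20763\right) = -62289$)
$X{\left(D \right)} = 190$ ($X{\left(D \right)} = \left(-1\right) \left(-190\right) = 190$)
$\left(\left(2 - 5986\right) + z\right) \left(W + X{\left(85 \right)}\right) = \left(\left(2 - 5986\right) + 9198\right) \left(-62289 + 190\right) = \left(\left(2 - 5986\right) + 9198\right) \left(-62099\right) = \left(-5984 + 9198\right) \left(-62099\right) = 3214 \left(-62099\right) = -199586186$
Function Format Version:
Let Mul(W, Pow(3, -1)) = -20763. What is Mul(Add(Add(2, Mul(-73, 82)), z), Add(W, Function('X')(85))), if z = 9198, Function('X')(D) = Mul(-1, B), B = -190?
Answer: -199586186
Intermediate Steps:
W = -62289 (W = Mul(3, -20763) = -62289)
Function('X')(D) = 190 (Function('X')(D) = Mul(-1, -190) = 190)
Mul(Add(Add(2, Mul(-73, 82)), z), Add(W, Function('X')(85))) = Mul(Add(Add(2, Mul(-73, 82)), 9198), Add(-62289, 190)) = Mul(Add(Add(2, -5986), 9198), -62099) = Mul(Add(-5984, 9198), -62099) = Mul(3214, -62099) = -199586186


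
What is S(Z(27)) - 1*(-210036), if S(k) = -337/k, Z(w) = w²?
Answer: 153115907/729 ≈ 2.1004e+5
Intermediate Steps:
S(Z(27)) - 1*(-210036) = -337/(27²) - 1*(-210036) = -337/729 + 210036 = 153115907/729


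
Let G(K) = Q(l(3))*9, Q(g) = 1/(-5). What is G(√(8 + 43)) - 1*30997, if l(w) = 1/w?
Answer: -154994/5 ≈ -30999.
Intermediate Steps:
l(w) = 1/w
Q(g) = -⅕
G(K) = -9/5 (G(K) = -⅕*9 = -9/5)
G(√(8 + 43)) - 1*30997 = -9/5 - 1*30997 = -9/5 - 30997 = -154994/5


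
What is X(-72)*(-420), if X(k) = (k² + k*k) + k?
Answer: -4324320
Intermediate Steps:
X(k) = k + 2*k² (X(k) = (k² + k²) + k = 2*k² + k = k + 2*k²)
X(-72)*(-420) = -72*(1 + 2*(-72))*(-420) = -72*(1 - 144)*(-420) = -72*(-143)*(-420) = 10296*(-420) = -4324320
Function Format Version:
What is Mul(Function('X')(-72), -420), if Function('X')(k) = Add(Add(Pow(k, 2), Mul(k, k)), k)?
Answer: -4324320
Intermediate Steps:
Function('X')(k) = Add(k, Mul(2, Pow(k, 2))) (Function('X')(k) = Add(Add(Pow(k, 2), Pow(k, 2)), k) = Add(Mul(2, Pow(k, 2)), k) = Add(k, Mul(2, Pow(k, 2))))
Mul(Function('X')(-72), -420) = Mul(Mul(-72, Add(1, Mul(2, -72))), -420) = Mul(Mul(-72, Add(1, -144)), -420) = Mul(Mul(-72, -143), -420) = Mul(10296, -420) = -4324320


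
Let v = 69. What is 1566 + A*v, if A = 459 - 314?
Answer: 11571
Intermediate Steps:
A = 145
1566 + A*v = 1566 + 145*69 = 1566 + 10005 = 11571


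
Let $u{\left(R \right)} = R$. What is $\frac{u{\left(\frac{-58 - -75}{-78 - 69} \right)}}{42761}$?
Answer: $- \frac{17}{6285867} \approx -2.7045 \cdot 10^{-6}$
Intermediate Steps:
$\frac{u{\left(\frac{-58 - -75}{-78 - 69} \right)}}{42761} = \frac{\left(-58 - -75\right) \frac{1}{-78 - 69}}{42761} = \frac{-58 + 75}{-147} \cdot \frac{1}{42761} = 17 \left(- \frac{1}{147}\right) \frac{1}{42761} = \left(- \frac{17}{147}\right) \frac{1}{42761} = - \frac{17}{6285867}$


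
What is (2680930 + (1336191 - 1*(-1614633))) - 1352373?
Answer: 4279381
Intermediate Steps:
(2680930 + (1336191 - 1*(-1614633))) - 1352373 = (2680930 + (1336191 + 1614633)) - 1352373 = (2680930 + 2950824) - 1352373 = 5631754 - 1352373 = 4279381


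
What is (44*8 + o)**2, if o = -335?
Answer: 289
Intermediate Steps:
(44*8 + o)**2 = (44*8 - 335)**2 = (352 - 335)**2 = 17**2 = 289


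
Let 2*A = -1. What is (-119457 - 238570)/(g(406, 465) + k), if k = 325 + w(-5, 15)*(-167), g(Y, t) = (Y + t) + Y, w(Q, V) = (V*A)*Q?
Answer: 716054/9321 ≈ 76.822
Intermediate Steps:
A = -½ (A = (½)*(-1) = -½ ≈ -0.50000)
w(Q, V) = -Q*V/2 (w(Q, V) = (V*(-½))*Q = (-V/2)*Q = -Q*V/2)
g(Y, t) = t + 2*Y
k = -11875/2 (k = 325 - ½*(-5)*15*(-167) = 325 + (75/2)*(-167) = 325 - 12525/2 = -11875/2 ≈ -5937.5)
(-119457 - 238570)/(g(406, 465) + k) = (-119457 - 238570)/((465 + 2*406) - 11875/2) = -358027/((465 + 812) - 11875/2) = -358027/(1277 - 11875/2) = -358027/(-9321/2) = -358027*(-2/9321) = 716054/9321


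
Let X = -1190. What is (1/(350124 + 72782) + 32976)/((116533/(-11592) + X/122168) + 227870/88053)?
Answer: -5175621849064172696316/1173170579993064917 ≈ -4411.7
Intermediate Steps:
(1/(350124 + 72782) + 32976)/((116533/(-11592) + X/122168) + 227870/88053) = (1/(350124 + 72782) + 32976)/((116533/(-11592) - 1190/122168) + 227870/88053) = (1/422906 + 32976)/((116533*(-1/11592) - 1190*1/122168) + 227870*(1/88053)) = (1/422906 + 32976)/((-116533/11592 - 595/61084) + 227870/88053) = 13945748257/(422906*(-1781299753/177021432 + 227870/88053)) = 13945748257/(422906*(-5548138735289/742250864376)) = (13945748257/422906)*(-742250864376/5548138735289) = -5175621849064172696316/1173170579993064917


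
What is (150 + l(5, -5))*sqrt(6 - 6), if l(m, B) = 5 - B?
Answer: 0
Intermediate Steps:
(150 + l(5, -5))*sqrt(6 - 6) = (150 + (5 - 1*(-5)))*sqrt(6 - 6) = (150 + (5 + 5))*sqrt(0) = (150 + 10)*0 = 160*0 = 0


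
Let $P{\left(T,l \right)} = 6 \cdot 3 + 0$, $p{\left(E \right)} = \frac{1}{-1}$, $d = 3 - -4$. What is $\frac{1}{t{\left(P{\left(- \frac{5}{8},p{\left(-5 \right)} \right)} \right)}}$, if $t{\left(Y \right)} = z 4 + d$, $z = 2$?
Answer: $\frac{1}{15} \approx 0.066667$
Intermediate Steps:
$d = 7$ ($d = 3 + 4 = 7$)
$p{\left(E \right)} = -1$
$P{\left(T,l \right)} = 18$ ($P{\left(T,l \right)} = 18 + 0 = 18$)
$t{\left(Y \right)} = 15$ ($t{\left(Y \right)} = 2 \cdot 4 + 7 = 8 + 7 = 15$)
$\frac{1}{t{\left(P{\left(- \frac{5}{8},p{\left(-5 \right)} \right)} \right)}} = \frac{1}{15}$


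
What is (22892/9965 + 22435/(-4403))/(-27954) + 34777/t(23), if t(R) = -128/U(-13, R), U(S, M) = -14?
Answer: 21327113511040679/5606888086080 ≈ 3803.7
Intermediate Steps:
t(R) = 64/7 (t(R) = -128/(-14) = -128*(-1/14) = 64/7)
(22892/9965 + 22435/(-4403))/(-27954) + 34777/t(23) = (22892/9965 + 22435/(-4403))/(-27954) + 34777/(64/7) = (22892*(1/9965) + 22435*(-1/4403))*(-1/27954) + 34777*(7/64) = (22892/9965 - 3205/629)*(-1/27954) + 243439/64 = -17538757/6267985*(-1/27954) + 243439/64 = 17538757/175215252690 + 243439/64 = 21327113511040679/5606888086080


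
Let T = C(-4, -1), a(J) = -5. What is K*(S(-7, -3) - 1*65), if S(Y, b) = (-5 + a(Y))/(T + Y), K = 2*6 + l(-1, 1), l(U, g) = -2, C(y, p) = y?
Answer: -7050/11 ≈ -640.91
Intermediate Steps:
K = 10 (K = 2*6 - 2 = 12 - 2 = 10)
T = -4
S(Y, b) = -10/(-4 + Y) (S(Y, b) = (-5 - 5)/(-4 + Y) = -10/(-4 + Y))
K*(S(-7, -3) - 1*65) = 10*(-10/(-4 - 7) - 1*65) = 10*(-10/(-11) - 65) = 10*(-10*(-1/11) - 65) = 10*(10/11 - 65) = 10*(-705/11) = -7050/11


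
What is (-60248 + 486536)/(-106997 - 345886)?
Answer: -142096/150961 ≈ -0.94128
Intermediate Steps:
(-60248 + 486536)/(-106997 - 345886) = 426288/(-452883) = 426288*(-1/452883) = -142096/150961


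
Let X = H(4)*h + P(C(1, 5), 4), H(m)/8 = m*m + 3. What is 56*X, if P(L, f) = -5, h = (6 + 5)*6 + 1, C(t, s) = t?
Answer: 570024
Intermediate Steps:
h = 67 (h = 11*6 + 1 = 66 + 1 = 67)
H(m) = 24 + 8*m² (H(m) = 8*(m*m + 3) = 8*(m² + 3) = 8*(3 + m²) = 24 + 8*m²)
X = 10179 (X = (24 + 8*4²)*67 - 5 = (24 + 8*16)*67 - 5 = (24 + 128)*67 - 5 = 152*67 - 5 = 10184 - 5 = 10179)
56*X = 56*10179 = 570024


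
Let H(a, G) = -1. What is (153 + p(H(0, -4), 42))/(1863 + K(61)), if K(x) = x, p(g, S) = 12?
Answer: 165/1924 ≈ 0.085759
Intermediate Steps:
(153 + p(H(0, -4), 42))/(1863 + K(61)) = (153 + 12)/(1863 + 61) = 165/1924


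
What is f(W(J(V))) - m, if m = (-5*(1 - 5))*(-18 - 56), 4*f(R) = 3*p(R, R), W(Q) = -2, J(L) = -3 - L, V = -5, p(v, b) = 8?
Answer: 1486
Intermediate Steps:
f(R) = 6 (f(R) = (3*8)/4 = (¼)*24 = 6)
m = -1480 (m = -5*(-4)*(-74) = 20*(-74) = -1480)
f(W(J(V))) - m = 6 - 1*(-1480) = 6 + 1480 = 1486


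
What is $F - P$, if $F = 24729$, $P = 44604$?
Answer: $-19875$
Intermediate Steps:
$F - P = 24729 - 44604 = -19875$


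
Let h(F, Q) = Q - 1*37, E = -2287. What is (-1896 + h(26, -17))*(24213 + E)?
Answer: -42755700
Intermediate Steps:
h(F, Q) = -37 + Q (h(F, Q) = Q - 37 = -37 + Q)
(-1896 + h(26, -17))*(24213 + E) = (-1896 + (-37 - 17))*(24213 - 2287) = (-1896 - 54)*21926 = -1950*21926 = -42755700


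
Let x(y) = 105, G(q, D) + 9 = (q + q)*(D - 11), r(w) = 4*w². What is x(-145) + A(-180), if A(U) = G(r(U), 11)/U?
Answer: 2101/20 ≈ 105.05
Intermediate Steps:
G(q, D) = -9 + 2*q*(-11 + D) (G(q, D) = -9 + (q + q)*(D - 11) = -9 + (2*q)*(-11 + D) = -9 + 2*q*(-11 + D))
A(U) = -9/U (A(U) = (-9 - 88*U² + 2*11*(4*U²))/U = (-9 - 88*U² + 88*U²)/U = -9/U)
x(-145) + A(-180) = 105 - 9/(-180) = 105 - 9*(-1/180) = 105 + 1/20 = 2101/20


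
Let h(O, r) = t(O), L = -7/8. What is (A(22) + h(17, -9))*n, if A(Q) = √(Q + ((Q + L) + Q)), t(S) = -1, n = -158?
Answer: 158 - 79*√1042/2 ≈ -1117.1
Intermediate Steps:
L = -7/8 (L = -7*⅛ = -7/8 ≈ -0.87500)
h(O, r) = -1
A(Q) = √(-7/8 + 3*Q) (A(Q) = √(Q + ((Q - 7/8) + Q)) = √(Q + ((-7/8 + Q) + Q)) = √(Q + (-7/8 + 2*Q)) = √(-7/8 + 3*Q))
(A(22) + h(17, -9))*n = (√(-14 + 48*22)/4 - 1)*(-158) = (√(-14 + 1056)/4 - 1)*(-158) = (√1042/4 - 1)*(-158) = (-1 + √1042/4)*(-158) = 158 - 79*√1042/2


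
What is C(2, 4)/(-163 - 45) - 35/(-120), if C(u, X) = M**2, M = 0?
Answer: 7/24 ≈ 0.29167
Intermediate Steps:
C(u, X) = 0 (C(u, X) = 0**2 = 0)
C(2, 4)/(-163 - 45) - 35/(-120) = 0/(-163 - 45) - 35/(-120) = 0/(-208) - 35*(-1/120) = 0*(-1/208) + 7/24 = 0 + 7/24 = 7/24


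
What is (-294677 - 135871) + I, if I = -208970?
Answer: -639518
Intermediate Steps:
(-294677 - 135871) + I = (-294677 - 135871) - 208970 = -430548 - 208970 = -639518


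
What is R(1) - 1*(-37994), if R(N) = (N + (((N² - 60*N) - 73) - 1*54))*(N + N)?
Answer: 37624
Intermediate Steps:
R(N) = 2*N*(-127 + N² - 59*N) (R(N) = (N + ((-73 + N² - 60*N) - 54))*(2*N) = (N + (-127 + N² - 60*N))*(2*N) = (-127 + N² - 59*N)*(2*N) = 2*N*(-127 + N² - 59*N))
R(1) - 1*(-37994) = 2*1*(-127 + 1² - 59*1) - 1*(-37994) = 2*1*(-127 + 1 - 59) + 37994 = 2*1*(-185) + 37994 = -370 + 37994 = 37624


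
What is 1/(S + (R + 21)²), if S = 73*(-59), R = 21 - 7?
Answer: -1/3082 ≈ -0.00032446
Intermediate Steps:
R = 14
S = -4307
1/(S + (R + 21)²) = 1/(-4307 + (14 + 21)²) = 1/(-4307 + 35²) = 1/(-4307 + 1225) = 1/(-3082) = -1/3082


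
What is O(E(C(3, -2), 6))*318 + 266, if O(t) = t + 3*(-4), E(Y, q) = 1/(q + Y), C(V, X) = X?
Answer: -6941/2 ≈ -3470.5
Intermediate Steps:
E(Y, q) = 1/(Y + q)
O(t) = -12 + t (O(t) = t - 12 = -12 + t)
O(E(C(3, -2), 6))*318 + 266 = (-12 + 1/(-2 + 6))*318 + 266 = (-12 + 1/4)*318 + 266 = (-12 + ¼)*318 + 266 = -47/4*318 + 266 = -7473/2 + 266 = -6941/2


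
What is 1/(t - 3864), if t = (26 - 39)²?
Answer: -1/3695 ≈ -0.00027064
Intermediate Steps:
t = 169 (t = (-13)² = 169)
1/(t - 3864) = 1/(169 - 3864) = 1/(-3695) = -1/3695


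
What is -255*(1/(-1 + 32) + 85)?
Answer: -672180/31 ≈ -21683.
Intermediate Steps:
-255*(1/(-1 + 32) + 85) = -255*(1/31 + 85) = -255*2636/31 = -672180/31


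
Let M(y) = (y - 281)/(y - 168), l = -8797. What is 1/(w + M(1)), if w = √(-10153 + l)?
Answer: 4676/52857495 - 27889*I*√758/105714990 ≈ 8.8464e-5 - 0.0072633*I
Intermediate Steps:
w = 5*I*√758 (w = √(-10153 - 8797) = √(-18950) = 5*I*√758 ≈ 137.66*I)
M(y) = (-281 + y)/(-168 + y)
1/(w + M(1)) = 1/(5*I*√758 + (-281 + 1)/(-168 + 1)) = 1/(5*I*√758 - 280/(-167)) = 1/(5*I*√758 - 1/167*(-280)) = 1/(5*I*√758 + 280/167) = 1/(280/167 + 5*I*√758)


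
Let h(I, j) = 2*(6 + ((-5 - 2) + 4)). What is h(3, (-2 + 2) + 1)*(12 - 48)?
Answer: -216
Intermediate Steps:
h(I, j) = 6 (h(I, j) = 2*(6 + (-7 + 4)) = 2*(6 - 3) = 2*3 = 6)
h(3, (-2 + 2) + 1)*(12 - 48) = 6*(12 - 48) = 6*(-36) = -216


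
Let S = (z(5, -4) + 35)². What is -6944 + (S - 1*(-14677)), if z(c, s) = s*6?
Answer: 7854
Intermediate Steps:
z(c, s) = 6*s
S = 121 (S = (6*(-4) + 35)² = (-24 + 35)² = 11² = 121)
-6944 + (S - 1*(-14677)) = -6944 + (121 - 1*(-14677)) = -6944 + (121 + 14677) = -6944 + 14798 = 7854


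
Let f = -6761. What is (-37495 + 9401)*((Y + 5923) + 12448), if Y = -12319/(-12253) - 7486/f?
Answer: -42761180344595240/82842533 ≈ -5.1617e+8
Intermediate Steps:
Y = 175014717/82842533 (Y = -12319/(-12253) - 7486/(-6761) = -12319*(-1/12253) - 7486*(-1/6761) = 12319/12253 + 7486/6761 = 175014717/82842533 ≈ 2.1126)
(-37495 + 9401)*((Y + 5923) + 12448) = (-37495 + 9401)*((175014717/82842533 + 5923) + 12448) = -28094*(490851337676/82842533 + 12448) = -28094*1522075188460/82842533 = -42761180344595240/82842533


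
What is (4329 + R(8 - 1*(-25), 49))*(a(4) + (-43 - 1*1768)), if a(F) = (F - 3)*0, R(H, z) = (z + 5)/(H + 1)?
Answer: -133325820/17 ≈ -7.8427e+6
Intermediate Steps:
R(H, z) = (5 + z)/(1 + H)
a(F) = 0 (a(F) = (-3 + F)*0 = 0)
(4329 + R(8 - 1*(-25), 49))*(a(4) + (-43 - 1*1768)) = (4329 + (5 + 49)/(1 + (8 - 1*(-25))))*(0 + (-43 - 1*1768)) = (4329 + 54/(1 + (8 + 25)))*(0 + (-43 - 1768)) = (4329 + 54/(1 + 33))*(0 - 1811) = (4329 + 54/34)*(-1811) = (4329 + (1/34)*54)*(-1811) = (4329 + 27/17)*(-1811) = (73620/17)*(-1811) = -133325820/17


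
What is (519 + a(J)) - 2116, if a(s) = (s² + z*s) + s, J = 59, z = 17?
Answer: 2946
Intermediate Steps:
a(s) = s² + 18*s (a(s) = (s² + 17*s) + s = s² + 18*s)
(519 + a(J)) - 2116 = (519 + 59*(18 + 59)) - 2116 = (519 + 59*77) - 2116 = (519 + 4543) - 2116 = 5062 - 2116 = 2946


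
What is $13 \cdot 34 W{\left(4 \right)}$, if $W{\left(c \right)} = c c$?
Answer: $7072$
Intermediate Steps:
$W{\left(c \right)} = c^{2}$
$13 \cdot 34 W{\left(4 \right)} = 13 \cdot 34 \cdot 4^{2} = 442 \cdot 16 = 7072$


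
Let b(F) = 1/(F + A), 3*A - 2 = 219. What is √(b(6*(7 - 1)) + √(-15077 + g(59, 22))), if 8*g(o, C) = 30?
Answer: √(3948 + 216482*I*√60293)/658 ≈ 7.8353 + 7.8347*I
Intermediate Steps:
A = 221/3 (A = ⅔ + (⅓)*219 = ⅔ + 73 = 221/3 ≈ 73.667)
g(o, C) = 15/4 (g(o, C) = (⅛)*30 = 15/4)
b(F) = 1/(221/3 + F) (b(F) = 1/(F + 221/3) = 1/(221/3 + F))
√(b(6*(7 - 1)) + √(-15077 + g(59, 22))) = √(3/(221 + 3*(6*(7 - 1))) + √(-15077 + 15/4)) = √(3/(221 + 3*(6*6)) + √(-60293/4)) = √(3/(221 + 3*36) + I*√60293/2) = √(3/(221 + 108) + I*√60293/2) = √(3/329 + I*√60293/2)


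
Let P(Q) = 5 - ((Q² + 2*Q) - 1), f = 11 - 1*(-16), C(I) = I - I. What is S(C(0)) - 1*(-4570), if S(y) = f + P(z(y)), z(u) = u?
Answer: 4603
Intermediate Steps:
C(I) = 0
f = 27 (f = 11 + 16 = 27)
P(Q) = 6 - Q² - 2*Q (P(Q) = 5 - (-1 + Q² + 2*Q) = 5 + (1 - Q² - 2*Q) = 6 - Q² - 2*Q)
S(y) = 33 - y² - 2*y (S(y) = 27 + (6 - y² - 2*y) = 33 - y² - 2*y)
S(C(0)) - 1*(-4570) = (33 - 1*0² - 2*0) - 1*(-4570) = (33 - 1*0 + 0) + 4570 = (33 + 0 + 0) + 4570 = 33 + 4570 = 4603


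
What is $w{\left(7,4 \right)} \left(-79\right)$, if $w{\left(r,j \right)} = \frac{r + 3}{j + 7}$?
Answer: $- \frac{790}{11} \approx -71.818$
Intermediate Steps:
$w{\left(r,j \right)} = \frac{3 + r}{7 + j}$
$w{\left(7,4 \right)} \left(-79\right) = \frac{3 + 7}{7 + 4} \left(-79\right) = \frac{1}{11} \cdot 10 \left(-79\right) = \frac{10}{11} \left(-79\right) = - \frac{790}{11}$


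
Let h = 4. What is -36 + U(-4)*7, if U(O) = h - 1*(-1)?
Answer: -1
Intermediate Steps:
U(O) = 5 (U(O) = 4 - 1*(-1) = 4 + 1 = 5)
-36 + U(-4)*7 = -36 + 5*7 = -36 + 35 = -1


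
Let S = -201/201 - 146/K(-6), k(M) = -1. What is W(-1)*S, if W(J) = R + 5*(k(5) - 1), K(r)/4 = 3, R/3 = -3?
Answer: 1501/6 ≈ 250.17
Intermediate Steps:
R = -9 (R = 3*(-3) = -9)
K(r) = 12 (K(r) = 4*3 = 12)
S = -79/6 (S = -201/201 - 146/12 = -201*1/201 - 146*1/12 = -1 - 73/6 = -79/6 ≈ -13.167)
W(J) = -19 (W(J) = -9 + 5*(-1 - 1) = -9 + 5*(-2) = -9 - 10 = -19)
W(-1)*S = -19*(-79/6) = 1501/6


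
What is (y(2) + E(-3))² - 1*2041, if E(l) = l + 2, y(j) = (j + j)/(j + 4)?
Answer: -18368/9 ≈ -2040.9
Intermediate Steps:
y(j) = 2*j/(4 + j) (y(j) = (2*j)/(4 + j) = 2*j/(4 + j))
E(l) = 2 + l
(y(2) + E(-3))² - 1*2041 = (2*2/(4 + 2) + (2 - 3))² - 1*2041 = (2*2/6 - 1)² - 2041 = (2*2*(⅙) - 1)² - 2041 = (⅔ - 1)² - 2041 = (-⅓)² - 2041 = ⅑ - 2041 = -18368/9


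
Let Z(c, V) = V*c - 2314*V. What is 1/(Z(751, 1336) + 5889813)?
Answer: 1/3801645 ≈ 2.6304e-7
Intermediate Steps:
Z(c, V) = -2314*V + V*c
1/(Z(751, 1336) + 5889813) = 1/(1336*(-2314 + 751) + 5889813) = 1/(1336*(-1563) + 5889813) = 1/(-2088168 + 5889813) = 1/3801645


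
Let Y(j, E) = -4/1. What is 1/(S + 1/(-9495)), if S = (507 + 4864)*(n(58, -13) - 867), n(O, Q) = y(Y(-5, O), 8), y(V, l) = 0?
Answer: -9495/44214958216 ≈ -2.1475e-7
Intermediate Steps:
Y(j, E) = -4 (Y(j, E) = -4*1 = -4)
n(O, Q) = 0
S = -4656657 (S = (507 + 4864)*(0 - 867) = 5371*(-867) = -4656657)
1/(S + 1/(-9495)) = 1/(-4656657 + 1/(-9495)) = 1/(-4656657 - 1/9495) = 1/(-44214958216/9495) = -9495/44214958216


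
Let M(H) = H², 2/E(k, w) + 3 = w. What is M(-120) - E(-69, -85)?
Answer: 633601/44 ≈ 14400.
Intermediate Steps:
E(k, w) = 2/(-3 + w)
M(-120) - E(-69, -85) = (-120)² - 2/(-3 - 85) = 14400 - 2/(-88) = 14400 - 2*(-1)/88 = 14400 - 1*(-1/44) = 14400 + 1/44 = 633601/44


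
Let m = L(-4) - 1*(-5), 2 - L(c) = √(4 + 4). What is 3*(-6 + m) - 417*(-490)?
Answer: 204333 - 6*√2 ≈ 2.0432e+5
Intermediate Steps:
L(c) = 2 - 2*√2 (L(c) = 2 - √(4 + 4) = 2 - √8 = 2 - 2*√2)
m = 7 - 2*√2 (m = (2 - 2*√2) - 1*(-5) = (2 - 2*√2) + 5 = 7 - 2*√2 ≈ 4.1716)
3*(-6 + m) - 417*(-490) = 3*(-6 + (7 - 2*√2)) - 417*(-490) = 3*(1 - 2*√2) + 204330 = (3 - 6*√2) + 204330 = 204333 - 6*√2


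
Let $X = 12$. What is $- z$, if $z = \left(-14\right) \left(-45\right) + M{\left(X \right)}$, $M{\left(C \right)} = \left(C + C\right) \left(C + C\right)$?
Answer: $-1206$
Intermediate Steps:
$M{\left(C \right)} = 4 C^{2}$ ($M{\left(C \right)} = 2 C 2 C = 4 C^{2}$)
$z = 1206$ ($z = \left(-14\right) \left(-45\right) + 4 \cdot 12^{2} = 630 + 4 \cdot 144 = 630 + 576 = 1206$)
$- z = \left(-1\right) 1206 = -1206$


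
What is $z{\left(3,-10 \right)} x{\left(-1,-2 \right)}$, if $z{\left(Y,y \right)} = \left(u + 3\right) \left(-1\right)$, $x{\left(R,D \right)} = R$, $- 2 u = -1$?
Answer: $\frac{7}{2} \approx 3.5$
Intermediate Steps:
$u = \frac{1}{2}$ ($u = \left(- \frac{1}{2}\right) \left(-1\right) = \frac{1}{2} \approx 0.5$)
$z{\left(Y,y \right)} = - \frac{7}{2}$ ($z{\left(Y,y \right)} = \left(\frac{1}{2} + 3\right) \left(-1\right) = \frac{7}{2} \left(-1\right) = - \frac{7}{2}$)
$z{\left(3,-10 \right)} x{\left(-1,-2 \right)} = \left(- \frac{7}{2}\right) \left(-1\right) = \frac{7}{2}$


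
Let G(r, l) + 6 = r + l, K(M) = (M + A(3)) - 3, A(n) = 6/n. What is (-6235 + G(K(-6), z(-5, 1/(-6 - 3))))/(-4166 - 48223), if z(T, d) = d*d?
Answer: 506087/4243509 ≈ 0.11926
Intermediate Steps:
z(T, d) = d**2
K(M) = -1 + M (K(M) = (M + 6/3) - 3 = (M + 6*(1/3)) - 3 = (M + 2) - 3 = (2 + M) - 3 = -1 + M)
G(r, l) = -6 + l + r (G(r, l) = -6 + (r + l) = -6 + (l + r) = -6 + l + r)
(-6235 + G(K(-6), z(-5, 1/(-6 - 3))))/(-4166 - 48223) = (-6235 + (-6 + (1/(-6 - 3))**2 + (-1 - 6)))/(-4166 - 48223) = (-6235 + (-6 + (1/(-9))**2 - 7))/(-52389) = (-6235 + (-6 + (-1/9)**2 - 7))*(-1/52389) = (-6235 + (-6 + 1/81 - 7))*(-1/52389) = (-6235 - 1052/81)*(-1/52389) = -506087/81*(-1/52389) = 506087/4243509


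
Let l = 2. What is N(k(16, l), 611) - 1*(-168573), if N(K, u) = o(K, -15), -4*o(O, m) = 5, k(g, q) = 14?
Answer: 674287/4 ≈ 1.6857e+5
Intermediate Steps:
o(O, m) = -5/4 (o(O, m) = -¼*5 = -5/4)
N(K, u) = -5/4
N(k(16, l), 611) - 1*(-168573) = -5/4 - 1*(-168573) = -5/4 + 168573 = 674287/4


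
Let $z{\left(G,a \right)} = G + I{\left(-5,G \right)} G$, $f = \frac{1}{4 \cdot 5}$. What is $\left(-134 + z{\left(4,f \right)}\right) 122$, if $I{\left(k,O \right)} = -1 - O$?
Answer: $-18300$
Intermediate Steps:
$f = \frac{1}{20} \approx 0.05$
$z{\left(G,a \right)} = G + G \left(-1 - G\right)$ ($z{\left(G,a \right)} = G + \left(-1 - G\right) G = G + G \left(-1 - G\right)$)
$\left(-134 + z{\left(4,f \right)}\right) 122 = \left(-134 - 4^{2}\right) 122 = \left(-134 - 16\right) 122 = \left(-150\right) 122 = -18300$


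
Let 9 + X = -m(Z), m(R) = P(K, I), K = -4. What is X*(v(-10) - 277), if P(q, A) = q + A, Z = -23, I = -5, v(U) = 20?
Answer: 0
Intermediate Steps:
P(q, A) = A + q
m(R) = -9 (m(R) = -5 - 4 = -9)
X = 0 (X = -9 - 1*(-9) = -9 + 9 = 0)
X*(v(-10) - 277) = 0*(20 - 277) = 0*(-257) = 0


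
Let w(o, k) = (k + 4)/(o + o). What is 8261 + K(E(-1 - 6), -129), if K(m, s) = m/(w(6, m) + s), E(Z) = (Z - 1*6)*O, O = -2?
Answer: 2089981/253 ≈ 8260.8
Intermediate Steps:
w(o, k) = (4 + k)/(2*o) (w(o, k) = (4 + k)/((2*o)) = (4 + k)*(1/(2*o)) = (4 + k)/(2*o))
E(Z) = 12 - 2*Z (E(Z) = (Z - 1*6)*(-2) = (Z - 6)*(-2) = (-6 + Z)*(-2) = 12 - 2*Z)
K(m, s) = m/(⅓ + s + m/12) (K(m, s) = m/((½)*(4 + m)/6 + s) = m/((½)*(⅙)*(4 + m) + s) = m/((⅓ + m/12) + s) = m/(⅓ + s + m/12))
8261 + K(E(-1 - 6), -129) = 8261 + 12*(12 - 2*(-1 - 6))/(4 + (12 - 2*(-1 - 6)) + 12*(-129)) = 8261 + 12*(12 - 2*(-7))/(4 + (12 - 2*(-7)) - 1548) = 8261 + 12*(12 + 14)/(4 + (12 + 14) - 1548) = 8261 + 12*26/(4 + 26 - 1548) = 8261 + 12*26/(-1518) = 8261 + 12*26*(-1/1518) = 8261 - 52/253 = 2089981/253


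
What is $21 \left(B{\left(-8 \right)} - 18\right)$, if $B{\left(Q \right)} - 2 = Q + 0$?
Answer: $-504$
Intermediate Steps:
$B{\left(Q \right)} = 2 + Q$ ($B{\left(Q \right)} = 2 + \left(Q + 0\right) = 2 + Q$)
$21 \left(B{\left(-8 \right)} - 18\right) = 21 \left(\left(2 - 8\right) - 18\right) = 21 \left(-6 - 18\right) = 21 \left(-24\right) = -504$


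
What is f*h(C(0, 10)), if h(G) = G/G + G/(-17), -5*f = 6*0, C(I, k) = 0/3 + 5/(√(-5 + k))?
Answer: 0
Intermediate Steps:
C(I, k) = 5/√(-5 + k) (C(I, k) = 0*(⅓) + 5/√(-5 + k) = 0 + 5/√(-5 + k) = 5/√(-5 + k))
f = 0 (f = -6*0/5 = -⅕*0 = 0)
h(G) = 1 - G/17 (h(G) = 1 + G*(-1/17) = 1 - G/17)
f*h(C(0, 10)) = 0*(1 - 5/(17*√(-5 + 10))) = 0*(1 - 5/(17*√5)) = 0*(1 - 5*√5/5/17) = 0*(1 - √5/17) = 0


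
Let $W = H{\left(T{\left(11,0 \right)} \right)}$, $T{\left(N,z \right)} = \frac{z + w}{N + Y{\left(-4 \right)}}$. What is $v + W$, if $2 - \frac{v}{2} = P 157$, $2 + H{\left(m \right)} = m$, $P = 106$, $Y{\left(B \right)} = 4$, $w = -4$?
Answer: $- \frac{499234}{15} \approx -33282.0$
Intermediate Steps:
$T{\left(N,z \right)} = \frac{-4 + z}{4 + N}$ ($T{\left(N,z \right)} = \frac{z - 4}{N + 4} = \frac{-4 + z}{4 + N}$)
$H{\left(m \right)} = -2 + m$
$v = -33280$ ($v = 4 - 2 \cdot 106 \cdot 157 = 4 - 33284 = -33280$)
$W = - \frac{34}{15}$ ($W = -2 + \frac{-4 + 0}{4 + 11} = -2 + \frac{1}{15} \left(-4\right) = -2 - \frac{4}{15} = - \frac{34}{15} \approx -2.2667$)
$v + W = -33280 - \frac{34}{15} = - \frac{499234}{15}$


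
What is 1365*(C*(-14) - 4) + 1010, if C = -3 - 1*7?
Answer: 186650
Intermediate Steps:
C = -10 (C = -3 - 7 = -10)
1365*(C*(-14) - 4) + 1010 = 1365*(-10*(-14) - 4) + 1010 = 1365*(140 - 4) + 1010 = 1365*136 + 1010 = 185640 + 1010 = 186650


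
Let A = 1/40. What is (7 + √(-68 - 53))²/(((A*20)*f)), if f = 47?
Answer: -144/47 + 308*I/47 ≈ -3.0638 + 6.5532*I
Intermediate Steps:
A = 1/40 ≈ 0.025000
(7 + √(-68 - 53))²/(((A*20)*f)) = (7 + √(-68 - 53))²/((((1/40)*20)*47)) = (7 + √(-121))²/(((½)*47)) = (7 + 11*I)²/(47/2) = (7 + 11*I)²*(2/47) = 2*(7 + 11*I)²/47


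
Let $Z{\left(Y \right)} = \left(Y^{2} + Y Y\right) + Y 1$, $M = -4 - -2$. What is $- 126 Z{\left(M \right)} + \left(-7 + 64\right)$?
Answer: $-699$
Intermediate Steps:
$M = -2$ ($M = -4 + 2 = -2$)
$Z{\left(Y \right)} = Y + 2 Y^{2}$ ($Z{\left(Y \right)} = \left(Y^{2} + Y^{2}\right) + Y = 2 Y^{2} + Y = Y + 2 Y^{2}$)
$- 126 Z{\left(M \right)} + \left(-7 + 64\right) = - 126 \left(- 2 \left(1 + 2 \left(-2\right)\right)\right) + \left(-7 + 64\right) = - 126 \left(- 2 \left(1 - 4\right)\right) + 57 = - 126 \left(\left(-2\right) \left(-3\right)\right) + 57 = \left(-126\right) 6 + 57 = -756 + 57 = -699$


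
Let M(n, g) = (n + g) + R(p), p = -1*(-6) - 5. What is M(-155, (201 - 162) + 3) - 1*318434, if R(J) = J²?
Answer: -318546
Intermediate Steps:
p = 1 (p = 6 - 5 = 1)
M(n, g) = 1 + g + n (M(n, g) = (n + g) + 1² = (g + n) + 1 = 1 + g + n)
M(-155, (201 - 162) + 3) - 1*318434 = (1 + ((201 - 162) + 3) - 155) - 1*318434 = (1 + (39 + 3) - 155) - 318434 = (1 + 42 - 155) - 318434 = -112 - 318434 = -318546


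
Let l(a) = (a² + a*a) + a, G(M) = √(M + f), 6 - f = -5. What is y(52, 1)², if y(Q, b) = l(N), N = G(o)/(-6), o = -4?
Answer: 28/81 - 7*√7/54 ≈ 0.0027113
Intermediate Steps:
f = 11 (f = 6 - 1*(-5) = 6 + 5 = 11)
G(M) = √(11 + M) (G(M) = √(M + 11) = √(11 + M))
N = -√7/6 (N = √(11 - 4)/(-6) = √7*(-⅙) = -√7/6 ≈ -0.44096)
l(a) = a + 2*a² (l(a) = (a² + a²) + a = 2*a² + a = a + 2*a²)
y(Q, b) = -√7*(1 - √7/3)/6 (y(Q, b) = (-√7/6)*(1 + 2*(-√7/6)) = (-√7/6)*(1 - √7/3) = -√7*(1 - √7/3)/6)
y(52, 1)² = (7/18 - √7/6)²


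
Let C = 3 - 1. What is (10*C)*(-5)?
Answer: -100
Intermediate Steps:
C = 2
(10*C)*(-5) = (10*2)*(-5) = 20*(-5) = -100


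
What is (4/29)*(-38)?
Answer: -152/29 ≈ -5.2414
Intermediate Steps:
(4/29)*(-38) = -152/29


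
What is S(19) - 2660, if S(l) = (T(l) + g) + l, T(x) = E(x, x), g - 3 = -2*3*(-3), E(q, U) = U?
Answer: -2601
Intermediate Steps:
g = 21 (g = 3 - 2*3*(-3) = 3 - 6*(-3) = 3 + 18 = 21)
T(x) = x
S(l) = 21 + 2*l (S(l) = (l + 21) + l = (21 + l) + l = 21 + 2*l)
S(19) - 2660 = (21 + 2*19) - 2660 = (21 + 38) - 2660 = 59 - 2660 = -2601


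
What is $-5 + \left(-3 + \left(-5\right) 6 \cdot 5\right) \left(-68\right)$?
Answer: $10399$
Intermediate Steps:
$-5 + \left(-3 + \left(-5\right) 6 \cdot 5\right) \left(-68\right) = -5 + \left(-3 - 150\right) \left(-68\right) = -5 - -10404 = -5 + 10404 = 10399$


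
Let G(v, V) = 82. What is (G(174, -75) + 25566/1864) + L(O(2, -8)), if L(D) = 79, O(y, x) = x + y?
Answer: 162835/932 ≈ 174.72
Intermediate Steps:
(G(174, -75) + 25566/1864) + L(O(2, -8)) = (82 + 25566/1864) + 79 = (82 + 25566*(1/1864)) + 79 = (82 + 12783/932) + 79 = 89207/932 + 79 = 162835/932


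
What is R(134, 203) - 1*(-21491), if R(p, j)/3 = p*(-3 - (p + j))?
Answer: -115189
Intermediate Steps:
R(p, j) = 3*p*(-3 - j - p) (R(p, j) = 3*(p*(-3 - (p + j))) = 3*(p*(-3 - (j + p))) = 3*(p*(-3 + (-j - p))) = 3*(p*(-3 - j - p)) = 3*p*(-3 - j - p))
R(134, 203) - 1*(-21491) = -3*134*(3 + 203 + 134) - 1*(-21491) = -3*134*340 + 21491 = -136680 + 21491 = -115189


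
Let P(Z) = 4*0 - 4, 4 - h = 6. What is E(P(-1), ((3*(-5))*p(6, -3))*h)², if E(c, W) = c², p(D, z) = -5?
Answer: 256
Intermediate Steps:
h = -2 (h = 4 - 1*6 = 4 - 6 = -2)
P(Z) = -4 (P(Z) = 0 - 4 = -4)
E(P(-1), ((3*(-5))*p(6, -3))*h)² = ((-4)²)² = 16² = 256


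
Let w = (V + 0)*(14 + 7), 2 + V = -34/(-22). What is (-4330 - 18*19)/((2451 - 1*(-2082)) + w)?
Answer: -25696/24879 ≈ -1.0328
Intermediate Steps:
V = -5/11 (V = -2 - 34/(-22) = -2 - 34*(-1/22) = -2 + 17/11 = -5/11 ≈ -0.45455)
w = -105/11 (w = (-5/11 + 0)*(14 + 7) = -5/11*21 = -105/11 ≈ -9.5455)
(-4330 - 18*19)/((2451 - 1*(-2082)) + w) = (-4330 - 18*19)/((2451 - 1*(-2082)) - 105/11) = (-4330 - 342)/((2451 + 2082) - 105/11) = -4672/(4533 - 105/11) = -4672/49758/11 = -4672*11/49758 = -25696/24879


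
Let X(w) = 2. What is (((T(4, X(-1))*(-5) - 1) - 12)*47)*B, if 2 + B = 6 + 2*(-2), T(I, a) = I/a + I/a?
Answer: 0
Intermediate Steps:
T(I, a) = 2*I/a
B = 0 (B = -2 + (6 + 2*(-2)) = -2 + (6 - 4) = -2 + 2 = 0)
(((T(4, X(-1))*(-5) - 1) - 12)*47)*B = ((((2*4/2)*(-5) - 1) - 12)*47)*0 = ((((2*4*(½))*(-5) - 1) - 12)*47)*0 = (((4*(-5) - 1) - 12)*47)*0 = (((-20 - 1) - 12)*47)*0 = ((-21 - 12)*47)*0 = -33*47*0 = -1551*0 = 0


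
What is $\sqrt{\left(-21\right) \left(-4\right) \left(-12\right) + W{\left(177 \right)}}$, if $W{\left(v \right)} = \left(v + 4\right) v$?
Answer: $\sqrt{31029} \approx 176.15$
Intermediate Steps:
$W{\left(v \right)} = v \left(4 + v\right)$ ($W{\left(v \right)} = \left(4 + v\right) v = v \left(4 + v\right)$)
$\sqrt{\left(-21\right) \left(-4\right) \left(-12\right) + W{\left(177 \right)}} = \sqrt{\left(-21\right) \left(-4\right) \left(-12\right) + 177 \left(4 + 177\right)} = \sqrt{84 \left(-12\right) + 177 \cdot 181} = \sqrt{-1008 + 32037} = \sqrt{31029}$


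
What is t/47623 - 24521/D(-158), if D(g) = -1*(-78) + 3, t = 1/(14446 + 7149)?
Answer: -25217854574804/83301913485 ≈ -302.73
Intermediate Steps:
t = 1/21595 ≈ 4.6307e-5
D(g) = 81 (D(g) = 78 + 3 = 81)
t/47623 - 24521/D(-158) = (1/21595)/47623 - 24521/81 = (1/21595)*(1/47623) - 24521*1/81 = 1/1028418685 - 24521/81 = -25217854574804/83301913485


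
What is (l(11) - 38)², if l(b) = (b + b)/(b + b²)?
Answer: 51529/36 ≈ 1431.4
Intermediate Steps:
l(b) = 2*b/(b + b²) (l(b) = (2*b)/(b + b²) = 2*b/(b + b²))
(l(11) - 38)² = (2/(1 + 11) - 38)² = (2/12 - 38)² = (2*(1/12) - 38)² = (⅙ - 38)² = (-227/6)² = 51529/36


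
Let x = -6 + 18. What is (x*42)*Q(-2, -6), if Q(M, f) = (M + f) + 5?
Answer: -1512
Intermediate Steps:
Q(M, f) = 5 + M + f
x = 12
(x*42)*Q(-2, -6) = (12*42)*(5 - 2 - 6) = 504*(-3) = -1512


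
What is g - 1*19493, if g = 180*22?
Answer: -15533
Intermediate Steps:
g = 3960
g - 1*19493 = 3960 - 1*19493 = 3960 - 19493 = -15533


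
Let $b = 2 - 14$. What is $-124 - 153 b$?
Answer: $1712$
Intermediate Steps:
$b = -12$
$-124 - 153 b = -124 - -1836 = -124 + 1836 = 1712$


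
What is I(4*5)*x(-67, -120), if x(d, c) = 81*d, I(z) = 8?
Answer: -43416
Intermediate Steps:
I(4*5)*x(-67, -120) = 8*(81*(-67)) = 8*(-5427) = -43416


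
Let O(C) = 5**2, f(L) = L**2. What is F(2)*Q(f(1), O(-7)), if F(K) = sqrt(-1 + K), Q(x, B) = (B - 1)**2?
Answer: 576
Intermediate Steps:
O(C) = 25
Q(x, B) = (-1 + B)**2
F(2)*Q(f(1), O(-7)) = sqrt(-1 + 2)*(-1 + 25)**2 = sqrt(1)*24**2 = 1*576 = 576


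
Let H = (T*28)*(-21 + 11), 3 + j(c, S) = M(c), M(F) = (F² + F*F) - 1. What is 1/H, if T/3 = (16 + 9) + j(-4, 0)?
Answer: -1/44520 ≈ -2.2462e-5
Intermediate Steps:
M(F) = -1 + 2*F² (M(F) = (F² + F²) - 1 = 2*F² - 1 = -1 + 2*F²)
j(c, S) = -4 + 2*c² (j(c, S) = -3 + (-1 + 2*c²) = -4 + 2*c²)
T = 159 (T = 3*((16 + 9) + (-4 + 2*(-4)²)) = 3*(25 + (-4 + 2*16)) = 3*(25 + (-4 + 32)) = 3*(25 + 28) = 3*53 = 159)
H = -44520 (H = (159*28)*(-21 + 11) = 4452*(-10) = -44520)
1/H = 1/(-44520) = -1/44520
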